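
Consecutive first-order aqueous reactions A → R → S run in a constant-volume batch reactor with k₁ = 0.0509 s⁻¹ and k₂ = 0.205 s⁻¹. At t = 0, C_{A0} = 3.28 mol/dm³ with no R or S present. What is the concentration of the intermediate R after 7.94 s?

The intermediate concentration in a first-order A→B→C sequence is C_R = k₁C_{A0}(e^(−k₁t) − e^(−k₂t))/(k₂−k₁).
e^(−k₁t) = e^(−0.0509×7.94) = e^(−0.4041) = 0.6675; e^(−k₂t) = e^(−1.628) = 0.1964.
C_R = 0.0509×3.28/(0.205−0.0509) × (0.6675−0.1964) = 1.083×0.4712 = 0.5105 mol/dm³.

0.510 mol/dm³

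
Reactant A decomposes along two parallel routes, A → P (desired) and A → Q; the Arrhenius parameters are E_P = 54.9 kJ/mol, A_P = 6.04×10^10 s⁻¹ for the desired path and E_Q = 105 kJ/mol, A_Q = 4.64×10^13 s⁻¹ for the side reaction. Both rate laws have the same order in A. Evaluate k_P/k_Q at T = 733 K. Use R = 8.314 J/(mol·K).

Since both paths have the same order in A, the concentration cancels and S_{P/Q} = k_P/k_Q = (A_P/A_Q)·exp[(E_Q−E_P)/(RT)].
(E_Q−E_P)/(RT) = (105−54.9)×10³/(8.314×733) = 50100/6094 = 8.221.
k_P/k_Q = (6.04×10^10/4.64×10^13)·exp(8.221) = 0.001302 × 3718 = 4.84.

4.84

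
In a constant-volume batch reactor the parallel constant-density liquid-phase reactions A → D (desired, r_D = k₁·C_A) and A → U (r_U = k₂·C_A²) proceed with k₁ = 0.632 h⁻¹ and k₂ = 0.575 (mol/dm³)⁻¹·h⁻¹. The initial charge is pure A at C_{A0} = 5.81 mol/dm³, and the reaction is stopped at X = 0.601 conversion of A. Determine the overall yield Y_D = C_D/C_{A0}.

C_A = C_{A0}(1−X) = 2.318 mol/dm³.
Along a PFR/batch, dC_D/dC_A = −r_D/(r_D+r_U) = −k₁/(k₁+k₂·C_A).
Integrating from C_{A0} to C_A: C_D = (0.632/0.575)·ln[(0.632+0.575·5.81)/(0.632+0.575·2.32)] = 1.099·ln(3.973/1.965) = 0.7738 mol/dm³.
Y_D = C_D/C_{A0} = 0.7738/5.81 = 0.133.

0.133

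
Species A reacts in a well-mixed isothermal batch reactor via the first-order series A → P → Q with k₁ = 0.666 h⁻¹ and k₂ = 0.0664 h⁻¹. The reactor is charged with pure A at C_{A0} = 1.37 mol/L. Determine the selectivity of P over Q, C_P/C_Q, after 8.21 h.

For first-order series with pure A initially, C_P(t) = k₁C_{A0}/(k₂−k₁)·(e^(−k₁t) − e^(−k₂t)).
e^(−k₁t) = e^(−0.666×8.21) = e^(−5.468) = 0.004220; e^(−k₂t) = e^(−0.5451) = 0.5798.
C_P = 0.666×1.37/(0.0664−0.666) × (0.004220−0.5798) = (-1.522)×(-0.5755) = 0.8758 mol/L.
C_A = C_{A0}e^(−k₁t) = 0.005782 mol/L, so C_Q = C_{A0}−C_A−C_P = 0.4884 mol/L; C_P/C_Q = 1.79.

1.79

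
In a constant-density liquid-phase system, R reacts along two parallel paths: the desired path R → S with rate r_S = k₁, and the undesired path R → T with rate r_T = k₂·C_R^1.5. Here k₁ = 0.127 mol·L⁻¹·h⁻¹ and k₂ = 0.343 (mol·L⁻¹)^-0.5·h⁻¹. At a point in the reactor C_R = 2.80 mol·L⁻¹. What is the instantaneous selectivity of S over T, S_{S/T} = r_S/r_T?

0.0790

S_{S/T} = r_S/r_T = (k₁)/(k₂·C_R^1.5) = (k₁/k₂)·C_R^-1.5.
= (0.127) / (0.343×2.800^1.5) = 0.1270/1.607 = 0.0790.
The undesired path is higher order in R, so low C_R (CSTR or dilute feed) favours S.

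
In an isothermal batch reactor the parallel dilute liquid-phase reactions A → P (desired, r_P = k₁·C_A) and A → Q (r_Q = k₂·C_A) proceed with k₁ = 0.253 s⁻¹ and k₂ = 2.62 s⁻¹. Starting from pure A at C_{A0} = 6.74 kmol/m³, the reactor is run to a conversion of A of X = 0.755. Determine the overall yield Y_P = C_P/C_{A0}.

C_A = C_{A0}(1−X) = 1.651 kmol/m³.
Both paths are first order in A, so the instantaneous fraction to P is constant: dC_P/d(−C_A) = k₁/(k₁+k₂) = 0.08806.
C_P = 0.08806·(C_{A0}−C_A) = 0.08806×5.089 = 0.448 kmol/m³.
Y_P = C_P/C_{A0} = 0.4481/6.74 = 0.0665.

0.0665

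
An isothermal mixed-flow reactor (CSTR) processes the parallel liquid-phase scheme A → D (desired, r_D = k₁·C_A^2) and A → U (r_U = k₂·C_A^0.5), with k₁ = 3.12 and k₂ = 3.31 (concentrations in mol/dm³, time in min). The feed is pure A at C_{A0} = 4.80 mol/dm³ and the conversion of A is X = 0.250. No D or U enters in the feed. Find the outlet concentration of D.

1.04 mol/dm³

Exit C_A = C_{A0}(1−X) = 4.80×0.750 = 3.600 mol/dm³.
A CSTR operates uniformly at the exit composition, giving r_D = 40.44 and r_U = 6.280 (each k·C_A^n at C_A = 3.600).
Fraction of consumed A going to D: r_D/(r_D+r_U) = 0.8656.
C_D = 0.8656·C_{A0}·X = 0.8656×4.80×0.250 = 1.04 mol/dm³.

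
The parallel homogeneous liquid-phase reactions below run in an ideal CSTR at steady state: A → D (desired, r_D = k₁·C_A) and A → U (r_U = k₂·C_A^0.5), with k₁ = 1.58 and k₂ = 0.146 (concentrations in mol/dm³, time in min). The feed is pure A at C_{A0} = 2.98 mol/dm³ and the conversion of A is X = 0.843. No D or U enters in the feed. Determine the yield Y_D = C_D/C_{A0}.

0.743

Exit C_A = C_{A0}(1−X) = 2.98×0.157 = 0.4679 mol/dm³.
In a CSTR the entire volume is at exit conditions, so r_D = 1.58×0.4679 = 0.7392 and r_U = 0.146×0.4679^0.5 = 0.09986.
Fraction of consumed A going to D: r_D/(r_D+r_U) = 0.8810.
C_D = 0.8810·C_{A0}·X = 0.8810×2.98×0.843 = 2.21 mol/dm³; Y_D = C_D/C_{A0} = 0.743.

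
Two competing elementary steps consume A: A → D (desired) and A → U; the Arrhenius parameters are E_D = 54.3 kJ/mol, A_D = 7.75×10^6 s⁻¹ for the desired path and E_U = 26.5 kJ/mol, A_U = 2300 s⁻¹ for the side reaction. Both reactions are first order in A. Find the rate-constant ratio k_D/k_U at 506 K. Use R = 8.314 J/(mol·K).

k_D/k_U = (A_D/A_U)·exp[−(E_D−E_U)/(RT)] = (A_D/A_U)·exp[(E_U−E_D)/(RT)].
(E_U−E_D)/(RT) = (26.5−54.3)×10³/(8.314×506) = -27800/4207 = -6.608.
k_D/k_U = (7.75×10^6/2300)·exp(-6.608) = 3370 × 0.001349 = 4.55.

4.55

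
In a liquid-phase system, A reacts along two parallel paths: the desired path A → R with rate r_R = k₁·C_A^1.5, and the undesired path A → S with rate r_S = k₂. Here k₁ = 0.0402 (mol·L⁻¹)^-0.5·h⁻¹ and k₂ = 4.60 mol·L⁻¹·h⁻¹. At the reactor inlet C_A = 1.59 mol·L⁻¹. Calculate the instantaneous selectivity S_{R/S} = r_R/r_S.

S_{R/S} = r_R/r_S = (k₁·C_A^1.5)/(k₂) = (k₁/k₂)·C_A^1.5.
= (0.0402×1.590^1.5) / (4.60) = 0.08060/4.600 = 0.0175.

0.0175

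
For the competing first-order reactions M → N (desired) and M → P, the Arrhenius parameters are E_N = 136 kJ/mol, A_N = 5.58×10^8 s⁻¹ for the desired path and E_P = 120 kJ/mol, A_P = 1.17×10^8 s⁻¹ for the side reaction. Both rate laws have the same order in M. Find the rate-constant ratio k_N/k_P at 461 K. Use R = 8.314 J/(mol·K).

0.0734

With equal orders, S_{N/P} = k_N/k_P = (A_N/A_P)·exp[(E_P−E_N)/(RT)].
(E_P−E_N)/(RT) = (120−136)×10³/(8.314×461) = -16000/3833 = -4.175.
k_N/k_P = (5.58×10^8/1.17×10^8)·exp(-4.175) = 4.769 × 0.01538 = 0.0734.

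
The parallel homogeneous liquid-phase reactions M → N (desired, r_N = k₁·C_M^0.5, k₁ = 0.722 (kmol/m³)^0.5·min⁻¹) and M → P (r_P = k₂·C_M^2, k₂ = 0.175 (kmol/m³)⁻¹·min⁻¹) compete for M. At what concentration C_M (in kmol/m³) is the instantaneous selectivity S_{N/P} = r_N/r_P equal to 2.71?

S_{N/P} = (k₁/k₂)·C_M^-1.5 ⇒ C_M = (S·k₂/k₁)^(1/(-1.5)).
= (2.71×0.175/0.722)^(-0.6667) = (0.6569)^(-0.6667) = 1.32 kmol/m³.

1.32 kmol/m³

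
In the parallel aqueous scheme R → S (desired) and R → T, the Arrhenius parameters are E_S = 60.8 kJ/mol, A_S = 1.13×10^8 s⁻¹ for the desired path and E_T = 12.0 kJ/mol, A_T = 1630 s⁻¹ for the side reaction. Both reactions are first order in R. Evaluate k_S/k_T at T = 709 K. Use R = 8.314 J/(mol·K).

Since both paths have the same order in R, the concentration cancels and S_{S/T} = k_S/k_T = (A_S/A_T)·exp[(E_T−E_S)/(RT)].
(E_T−E_S)/(RT) = (12.0−60.8)×10³/(8.314×709) = -48800/5895 = -8.279.
k_S/k_T = (1.13×10^8/1630)·exp(-8.279) = 69325 × 2.539×10^-4 = 17.6.

17.6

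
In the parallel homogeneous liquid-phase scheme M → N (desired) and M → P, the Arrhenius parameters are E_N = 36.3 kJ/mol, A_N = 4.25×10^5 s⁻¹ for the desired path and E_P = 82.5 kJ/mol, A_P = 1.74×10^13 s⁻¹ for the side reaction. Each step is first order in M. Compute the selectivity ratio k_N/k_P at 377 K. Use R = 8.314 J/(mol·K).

0.0616

k_N/k_P = (A_N/A_P)·exp[−(E_N−E_P)/(RT)] = (A_N/A_P)·exp[(E_P−E_N)/(RT)].
(E_P−E_N)/(RT) = (82.5−36.3)×10³/(8.314×377) = 46200/3134 = 14.74.
k_N/k_P = (4.25×10^5/1.74×10^13)·exp(14.74) = 2.443×10^-8 × 2.520×10^6 = 0.0616.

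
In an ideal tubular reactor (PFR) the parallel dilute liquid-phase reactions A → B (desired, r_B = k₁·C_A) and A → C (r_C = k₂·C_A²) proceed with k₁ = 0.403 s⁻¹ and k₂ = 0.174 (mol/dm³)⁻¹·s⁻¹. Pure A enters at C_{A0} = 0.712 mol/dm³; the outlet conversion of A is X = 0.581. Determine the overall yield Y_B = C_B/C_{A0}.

C_A = C_{A0}(1−X) = 0.2983 mol/dm³.
Along a PFR/batch, dC_B/dC_A = −r_B/(r_B+r_C) = −k₁/(k₁+k₂·C_A).
Integrating from C_{A0} to C_A: C_B = (0.403/0.174)·ln[(0.403+0.174·0.712)/(0.403+0.174·0.298)] = 2.316·ln(0.5269/0.4549) = 0.3402 mol/dm³.
Y_B = C_B/C_{A0} = 0.3402/0.712 = 0.478.

0.478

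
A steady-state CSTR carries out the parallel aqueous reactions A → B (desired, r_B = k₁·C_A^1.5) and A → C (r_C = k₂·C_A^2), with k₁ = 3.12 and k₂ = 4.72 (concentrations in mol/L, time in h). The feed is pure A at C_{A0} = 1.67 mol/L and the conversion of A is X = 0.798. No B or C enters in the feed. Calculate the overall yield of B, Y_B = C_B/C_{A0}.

0.425

Exit C_A = C_{A0}(1−X) = 1.67×0.202 = 0.3373 mol/L.
Rates in a CSTR are evaluated at the outlet concentration: r_B = 3.12×0.3373^1.5 = 0.6113, r_C = 4.72×0.3373^2 = 0.5371.
Fraction of consumed A going to B: r_B/(r_B+r_C) = 0.5323.
C_B = 0.5323·C_{A0}·X = 0.5323×1.67×0.798 = 0.709 mol/L; Y_B = C_B/C_{A0} = 0.425.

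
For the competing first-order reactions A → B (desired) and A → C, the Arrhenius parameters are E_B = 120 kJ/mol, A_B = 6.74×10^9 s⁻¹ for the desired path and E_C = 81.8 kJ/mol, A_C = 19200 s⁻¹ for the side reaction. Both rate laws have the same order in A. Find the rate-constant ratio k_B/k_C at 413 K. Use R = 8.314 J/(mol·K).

5.17

Since both paths have the same order in A, the concentration cancels and S_{B/C} = k_B/k_C = (A_B/A_C)·exp[(E_C−E_B)/(RT)].
(E_C−E_B)/(RT) = (81.8−120)×10³/(8.314×413) = -38200/3434 = -11.13.
k_B/k_C = (6.74×10^9/19200)·exp(-11.13) = 3.510×10^5 × 1.474×10^-5 = 5.17.
Since E_B > E_C, raising the temperature improves selectivity toward B.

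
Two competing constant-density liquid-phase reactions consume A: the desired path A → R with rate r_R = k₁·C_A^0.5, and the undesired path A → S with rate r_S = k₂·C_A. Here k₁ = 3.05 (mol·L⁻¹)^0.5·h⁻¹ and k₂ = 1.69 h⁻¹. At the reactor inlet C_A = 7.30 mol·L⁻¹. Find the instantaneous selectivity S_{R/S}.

0.668

S_{R/S} = r_R/r_S = (k₁·C_A^0.5)/(k₂·C_A) = (k₁/k₂)·C_A^-0.5.
= (3.05×7.300^0.5) / (1.69×7.300) = 8.241/12.34 = 0.668.
The undesired path is higher order in A, so low C_A (CSTR or dilute feed) favours R.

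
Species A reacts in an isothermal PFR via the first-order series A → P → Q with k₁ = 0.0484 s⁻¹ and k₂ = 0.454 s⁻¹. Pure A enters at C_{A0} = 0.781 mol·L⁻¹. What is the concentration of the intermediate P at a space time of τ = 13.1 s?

The intermediate concentration in a first-order A→B→C sequence is C_P = k₁C_{A0}(e^(−k₁τ) − e^(−k₂τ))/(k₂−k₁).
e^(−k₁τ) = e^(−0.0484×13.1) = e^(−0.6340) = 0.5304; e^(−k₂τ) = e^(−5.947) = 0.002613.
C_P = 0.0484×0.781/(0.454−0.0484) × (0.5304−0.002613) = 0.09320×0.5278 = 0.04919 mol·L⁻¹.

0.0492 mol·L⁻¹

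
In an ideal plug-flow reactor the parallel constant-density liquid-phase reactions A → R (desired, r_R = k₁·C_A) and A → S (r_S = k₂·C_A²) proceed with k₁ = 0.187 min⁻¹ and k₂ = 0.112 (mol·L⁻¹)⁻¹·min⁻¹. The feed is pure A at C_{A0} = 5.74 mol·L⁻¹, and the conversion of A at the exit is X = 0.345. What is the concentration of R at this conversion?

C_A = C_{A0}(1−X) = 3.760 mol·L⁻¹.
Along a PFR/batch, dC_R/dC_A = −r_R/(r_R+r_S) = −k₁/(k₁+k₂·C_A).
Integrating from C_{A0} to C_A: C_R = (0.187/0.112)·ln[(0.187+0.112·5.74)/(0.187+0.112·3.76)] = 1.670·ln(0.8299/0.6081) = 0.5192 mol·L⁻¹.

0.519 mol·L⁻¹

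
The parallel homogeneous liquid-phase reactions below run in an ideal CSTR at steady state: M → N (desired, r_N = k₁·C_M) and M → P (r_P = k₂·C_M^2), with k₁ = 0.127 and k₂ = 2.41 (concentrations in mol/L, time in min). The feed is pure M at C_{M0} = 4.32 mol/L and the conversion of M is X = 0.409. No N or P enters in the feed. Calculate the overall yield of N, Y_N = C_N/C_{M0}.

0.00827

Exit C_M = C_{M0}(1−X) = 4.32×0.591 = 2.553 mol/L.
Rates in a CSTR are evaluated at the outlet concentration: r_N = 0.127×2.553 = 0.3242, r_P = 2.41×2.553^2 = 15.71.
Fraction of consumed M going to N: r_N/(r_N+r_P) = 0.02022.
C_N = 0.02022·C_{M0}·X = 0.02022×4.32×0.409 = 0.0357 mol/L; Y_N = C_N/C_{M0} = 0.00827.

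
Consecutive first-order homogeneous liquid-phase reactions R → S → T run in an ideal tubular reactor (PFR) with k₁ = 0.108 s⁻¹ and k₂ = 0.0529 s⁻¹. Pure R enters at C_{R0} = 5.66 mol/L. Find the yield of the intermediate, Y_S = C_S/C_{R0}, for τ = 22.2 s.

Solving the coupled first-order balances gives C_S(τ) = [k₁/(k₂−k₁)]·C_{R0}·(e^(−k₁τ) − e^(−k₂τ)).
e^(−k₁τ) = e^(−0.108×22.2) = e^(−2.398) = 0.09094; e^(−k₂τ) = e^(−1.174) = 0.3090.
C_S = 0.108×5.66/(0.0529−0.108) × (0.09094−0.3090) = (-11.09)×(-0.2181) = 2.419 mol/L.
Y_S = C_S/C_{R0} = 2.419/5.66 = 0.427.

0.427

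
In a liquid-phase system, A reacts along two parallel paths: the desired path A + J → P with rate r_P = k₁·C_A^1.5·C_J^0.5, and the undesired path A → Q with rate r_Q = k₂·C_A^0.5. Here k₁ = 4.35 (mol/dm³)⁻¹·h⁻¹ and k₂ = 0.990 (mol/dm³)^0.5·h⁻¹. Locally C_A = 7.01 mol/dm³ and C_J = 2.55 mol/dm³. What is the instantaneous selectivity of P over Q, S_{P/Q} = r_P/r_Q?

49.2

S_{P/Q} = r_P/r_Q = (k₁·C_A^1.5·C_J^0.5)/(k₂·C_A^0.5) = (k₁/k₂)·C_A·C_J^0.5.
= (4.35×7.010^1.5×2.550^0.5) / (0.990×7.010^0.5) = 128.9/2.621 = 49.2.
Since the desired path is higher order in A, keeping C_A high (PFR or concentrated feed) favours P.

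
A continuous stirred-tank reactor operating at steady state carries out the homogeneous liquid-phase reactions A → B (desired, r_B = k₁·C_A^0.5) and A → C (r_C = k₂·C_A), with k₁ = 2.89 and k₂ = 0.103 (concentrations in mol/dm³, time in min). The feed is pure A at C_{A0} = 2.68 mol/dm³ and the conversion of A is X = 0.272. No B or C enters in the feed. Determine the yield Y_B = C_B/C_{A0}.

0.259

Exit C_A = C_{A0}(1−X) = 2.68×0.728 = 1.951 mol/dm³.
Rates in a CSTR are evaluated at the outlet concentration: r_B = 2.89×1.951^0.5 = 4.037, r_C = 0.103×1.951 = 0.2010.
Fraction of consumed A going to B: r_B/(r_B+r_C) = 0.9526.
C_B = 0.9526·C_{A0}·X = 0.9526×2.68×0.272 = 0.694 mol/dm³; Y_B = C_B/C_{A0} = 0.259.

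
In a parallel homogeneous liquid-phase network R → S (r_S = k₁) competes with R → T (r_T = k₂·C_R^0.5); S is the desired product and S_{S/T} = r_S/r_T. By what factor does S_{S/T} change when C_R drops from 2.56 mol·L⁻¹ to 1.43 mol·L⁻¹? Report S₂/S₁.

1.34

S_{S/T} = (k₁/k₂)·C_R^-0.5, so S₂/S₁ = (C_{R,2}/C_{R,1})^-0.5.
= (1.43/2.56)^(-0.5) = (0.5586)^(-0.5) = 1.34.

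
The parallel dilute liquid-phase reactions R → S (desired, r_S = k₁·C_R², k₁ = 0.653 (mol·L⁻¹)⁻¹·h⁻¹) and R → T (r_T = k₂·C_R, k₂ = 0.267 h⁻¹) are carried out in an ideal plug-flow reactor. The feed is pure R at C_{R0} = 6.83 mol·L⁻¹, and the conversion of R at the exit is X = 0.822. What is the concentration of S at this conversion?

C_R = C_{R0}(1−X) = 1.216 mol·L⁻¹.
Along a PFR/batch, dC_T/dC_R = −r_T/(r_S+r_T) = −k₂/(k₂+k₁·C_R).
Integrating from C_{R0} to C_R: C_T = (0.267/0.653)·ln[(0.267+0.653·6.83)/(0.267+0.653·1.22)] = 0.4089·ln(4.727/1.061) = 0.6109 mol·L⁻¹.
Then C_S = (C_{R0}−C_R) − C_T = 5.614 − 0.6109 = 5.003 mol·L⁻¹.

5.00 mol·L⁻¹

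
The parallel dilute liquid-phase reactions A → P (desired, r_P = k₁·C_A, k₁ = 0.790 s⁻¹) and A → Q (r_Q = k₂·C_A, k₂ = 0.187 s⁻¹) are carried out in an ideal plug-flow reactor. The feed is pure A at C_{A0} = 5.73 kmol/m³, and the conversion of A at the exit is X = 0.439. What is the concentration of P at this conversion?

2.03 kmol/m³

C_A = C_{A0}(1−X) = 3.215 kmol/m³.
Both paths are first order in A, so the instantaneous fraction to P is constant: dC_P/d(−C_A) = k₁/(k₁+k₂) = 0.8086.
C_P = 0.8086·(C_{A0}−C_A) = 0.8086×2.515 = 2.03 kmol/m³.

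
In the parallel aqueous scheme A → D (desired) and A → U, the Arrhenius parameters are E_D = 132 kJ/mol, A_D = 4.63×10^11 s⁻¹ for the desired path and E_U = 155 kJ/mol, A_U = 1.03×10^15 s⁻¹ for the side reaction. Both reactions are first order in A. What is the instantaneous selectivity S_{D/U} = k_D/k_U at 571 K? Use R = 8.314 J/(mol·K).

k_D/k_U = (A_D/A_U)·exp[−(E_D−E_U)/(RT)] = (A_D/A_U)·exp[(E_U−E_D)/(RT)].
(E_U−E_D)/(RT) = (155−132)×10³/(8.314×571) = 23000/4747 = 4.845.
k_D/k_U = (4.63×10^11/1.03×10^15)·exp(4.845) = 4.495×10^-4 × 127.1 = 0.0571.
Since E_D < E_U, lowering the temperature improves selectivity toward D.

0.0571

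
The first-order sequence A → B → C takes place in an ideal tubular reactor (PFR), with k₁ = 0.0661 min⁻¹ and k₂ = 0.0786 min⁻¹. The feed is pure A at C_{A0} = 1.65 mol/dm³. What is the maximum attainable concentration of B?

For a first-order series the maximum intermediate yield is C_{B,max}/C_{A0} = (k₁/k₂)^[k₂/(k₂−k₁)].
= (0.0661/0.0786)^(0.0786/(0.0786−0.0661)) = (0.8410)^(6.288) = 0.3365.
C_{B,max} = 0.3365×1.65 = 0.555 mol/dm³.

0.555 mol/dm³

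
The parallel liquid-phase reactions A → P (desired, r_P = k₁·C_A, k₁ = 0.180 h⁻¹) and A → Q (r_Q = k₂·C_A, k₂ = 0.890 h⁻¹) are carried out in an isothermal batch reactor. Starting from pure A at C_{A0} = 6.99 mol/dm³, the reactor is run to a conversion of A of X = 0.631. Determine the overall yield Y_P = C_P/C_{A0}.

0.106

C_A = C_{A0}(1−X) = 2.579 mol/dm³.
Both paths are first order in A, so the instantaneous fraction to P is constant: dC_P/d(−C_A) = k₁/(k₁+k₂) = 0.1682.
C_P = 0.1682·(C_{A0}−C_A) = 0.1682×4.411 = 0.742 mol/dm³.
Y_P = C_P/C_{A0} = 0.7420/6.99 = 0.106.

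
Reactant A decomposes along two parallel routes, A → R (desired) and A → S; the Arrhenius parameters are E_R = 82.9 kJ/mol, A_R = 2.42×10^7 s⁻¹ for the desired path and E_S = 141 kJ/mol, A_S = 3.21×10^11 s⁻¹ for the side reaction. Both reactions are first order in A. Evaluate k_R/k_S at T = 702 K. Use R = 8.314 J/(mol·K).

Since both paths have the same order in A, the concentration cancels and S_{R/S} = k_R/k_S = (A_R/A_S)·exp[(E_S−E_R)/(RT)].
(E_S−E_R)/(RT) = (141−82.9)×10³/(8.314×702) = 58100/5836 = 9.955.
k_R/k_S = (2.42×10^7/3.21×10^11)·exp(9.955) = 7.539×10^-5 × 21051 = 1.59.

1.59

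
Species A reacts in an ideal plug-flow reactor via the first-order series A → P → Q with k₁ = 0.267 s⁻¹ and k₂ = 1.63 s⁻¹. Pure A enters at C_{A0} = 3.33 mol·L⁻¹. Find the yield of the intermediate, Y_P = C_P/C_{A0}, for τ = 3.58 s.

0.0747

For first-order series with pure A initially, C_P(τ) = k₁C_{A0}/(k₂−k₁)·(e^(−k₁τ) − e^(−k₂τ)).
e^(−k₁τ) = e^(−0.267×3.58) = e^(−0.9559) = 0.3845; e^(−k₂τ) = e^(−5.835) = 0.002922.
C_P = 0.267×3.33/(1.63−0.267) × (0.3845−0.002922) = 0.6523×0.3816 = 0.2489 mol·L⁻¹.
Y_P = C_P/C_{A0} = 0.2489/3.33 = 0.0747.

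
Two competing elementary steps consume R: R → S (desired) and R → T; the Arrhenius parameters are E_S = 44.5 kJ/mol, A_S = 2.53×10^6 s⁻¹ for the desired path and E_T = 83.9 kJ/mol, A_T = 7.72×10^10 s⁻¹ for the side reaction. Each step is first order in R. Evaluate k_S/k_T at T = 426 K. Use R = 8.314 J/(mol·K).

k_S/k_T = (A_S/A_T)·exp[−(E_S−E_T)/(RT)] = (A_S/A_T)·exp[(E_T−E_S)/(RT)].
(E_T−E_S)/(RT) = (83.9−44.5)×10³/(8.314×426) = 39400/3542 = 11.12.
k_S/k_T = (2.53×10^6/7.72×10^10)·exp(11.12) = 3.277×10^-5 × 67806 = 2.22.

2.22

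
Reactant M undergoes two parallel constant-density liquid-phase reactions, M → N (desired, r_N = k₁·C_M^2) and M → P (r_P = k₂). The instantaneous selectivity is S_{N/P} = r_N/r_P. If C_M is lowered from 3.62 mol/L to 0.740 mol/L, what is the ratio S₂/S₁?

0.0418

S_{N/P} = (k₁/k₂)·C_M^2, so S₂/S₁ = (C_{M,2}/C_{M,1})^2.
= (0.740/3.62)^2 = (0.2044)^2 = 0.0418.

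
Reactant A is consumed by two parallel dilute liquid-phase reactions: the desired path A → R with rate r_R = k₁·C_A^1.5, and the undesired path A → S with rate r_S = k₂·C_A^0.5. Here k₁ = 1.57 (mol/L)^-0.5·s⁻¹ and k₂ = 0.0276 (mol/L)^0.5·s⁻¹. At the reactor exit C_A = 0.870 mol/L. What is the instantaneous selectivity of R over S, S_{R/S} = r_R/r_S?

49.5

S_{R/S} = r_R/r_S = (k₁·C_A^1.5)/(k₂·C_A^0.5) = (k₁/k₂)·C_A.
= (1.57×0.8700^1.5) / (0.0276×0.8700^0.5) = 1.274/0.02574 = 49.5.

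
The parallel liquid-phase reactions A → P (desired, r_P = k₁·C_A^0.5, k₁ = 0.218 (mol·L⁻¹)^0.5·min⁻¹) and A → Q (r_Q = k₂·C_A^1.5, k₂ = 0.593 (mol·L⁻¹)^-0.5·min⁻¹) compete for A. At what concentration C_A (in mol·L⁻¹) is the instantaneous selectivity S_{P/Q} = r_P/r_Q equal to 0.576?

0.638 mol·L⁻¹

S_{P/Q} = (k₁/k₂)·C_A⁻¹ ⇒ C_A = (S·k₂/k₁)^(-1).
= (0.576×0.593/0.218)^(-1) = (1.567)^(-1) = 0.638 mol·L⁻¹.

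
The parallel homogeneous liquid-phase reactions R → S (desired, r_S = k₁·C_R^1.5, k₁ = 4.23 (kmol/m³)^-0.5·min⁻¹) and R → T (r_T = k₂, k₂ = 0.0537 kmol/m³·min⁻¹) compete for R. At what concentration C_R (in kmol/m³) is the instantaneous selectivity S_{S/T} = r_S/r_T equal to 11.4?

S_{S/T} = (k₁/k₂)·C_R^1.5 ⇒ C_R = (S·k₂/k₁)^(1/1.5).
= (11.4×0.0537/4.23)^(0.6667) = (0.1447)^(0.6667) = 0.276 kmol/m³.

0.276 kmol/m³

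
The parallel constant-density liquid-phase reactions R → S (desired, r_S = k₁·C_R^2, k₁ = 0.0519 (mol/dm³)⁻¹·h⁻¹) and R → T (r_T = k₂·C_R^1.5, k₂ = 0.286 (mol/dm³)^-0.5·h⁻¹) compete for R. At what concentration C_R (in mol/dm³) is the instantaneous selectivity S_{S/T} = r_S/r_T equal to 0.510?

S_{S/T} = (k₁/k₂)·C_R^0.5 ⇒ C_R = (S·k₂/k₁)^(2).
= (0.510×0.286/0.0519)^(2) = (2.810)^(2) = 7.90 mol/dm³.

7.90 mol/dm³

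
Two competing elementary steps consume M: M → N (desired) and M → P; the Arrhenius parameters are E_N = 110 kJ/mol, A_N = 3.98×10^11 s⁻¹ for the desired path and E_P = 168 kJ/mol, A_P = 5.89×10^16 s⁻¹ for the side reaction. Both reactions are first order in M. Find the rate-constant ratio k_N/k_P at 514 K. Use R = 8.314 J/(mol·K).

Since both paths have the same order in M, the concentration cancels and S_{N/P} = k_N/k_P = (A_N/A_P)·exp[(E_P−E_N)/(RT)].
(E_P−E_N)/(RT) = (168−110)×10³/(8.314×514) = 58000/4273 = 13.57.
k_N/k_P = (3.98×10^11/5.89×10^16)·exp(13.57) = 6.757×10^-6 × 7.841×10^5 = 5.30.

5.30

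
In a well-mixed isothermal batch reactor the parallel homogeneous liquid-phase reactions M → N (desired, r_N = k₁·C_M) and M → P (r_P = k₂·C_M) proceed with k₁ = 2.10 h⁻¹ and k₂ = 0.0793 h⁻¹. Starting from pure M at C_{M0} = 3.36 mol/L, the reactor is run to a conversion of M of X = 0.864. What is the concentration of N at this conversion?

C_M = C_{M0}(1−X) = 0.4570 mol/L.
Both paths are first order in M, so the instantaneous fraction to N is constant: dC_N/d(−C_M) = k₁/(k₁+k₂) = 0.9636.
C_N = 0.9636·(C_{M0}−C_M) = 0.9636×2.903 = 2.80 mol/L.

2.80 mol/L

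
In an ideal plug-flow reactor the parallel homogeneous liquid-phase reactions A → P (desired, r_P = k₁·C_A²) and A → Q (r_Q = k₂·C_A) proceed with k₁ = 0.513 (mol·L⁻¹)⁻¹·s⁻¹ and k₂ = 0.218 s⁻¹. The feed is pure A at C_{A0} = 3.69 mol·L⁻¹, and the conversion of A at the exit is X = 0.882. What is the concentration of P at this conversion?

C_A = C_{A0}(1−X) = 0.4354 mol·L⁻¹.
Along a PFR/batch, dC_Q/dC_A = −r_Q/(r_P+r_Q) = −k₂/(k₂+k₁·C_A).
Integrating from C_{A0} to C_A: C_Q = (0.218/0.513)·ln[(0.218+0.513·3.69)/(0.218+0.513·0.435)] = 0.4250·ln(2.111/0.4414) = 0.6651 mol·L⁻¹.
Then C_P = (C_{A0}−C_A) − C_Q = 3.255 − 0.6651 = 2.590 mol·L⁻¹.

2.59 mol·L⁻¹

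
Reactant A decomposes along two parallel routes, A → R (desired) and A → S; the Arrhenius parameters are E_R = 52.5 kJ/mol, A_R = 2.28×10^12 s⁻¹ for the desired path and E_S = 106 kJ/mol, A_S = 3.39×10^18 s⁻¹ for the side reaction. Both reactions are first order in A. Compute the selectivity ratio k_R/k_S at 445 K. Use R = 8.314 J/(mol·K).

With equal orders, S_{R/S} = k_R/k_S = (A_R/A_S)·exp[(E_S−E_R)/(RT)].
(E_S−E_R)/(RT) = (106−52.5)×10³/(8.314×445) = 53500/3700 = 14.46.
k_R/k_S = (2.28×10^12/3.39×10^18)·exp(14.46) = 6.726×10^-7 × 1.906×10^6 = 1.28.

1.28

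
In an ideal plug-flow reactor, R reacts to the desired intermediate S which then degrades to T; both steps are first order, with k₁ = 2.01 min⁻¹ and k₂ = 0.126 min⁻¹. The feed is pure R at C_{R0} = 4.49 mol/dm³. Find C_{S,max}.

For a first-order series the maximum intermediate yield is C_{S,max}/C_{R0} = (k₁/k₂)^[k₂/(k₂−k₁)].
= (2.01/0.126)^(0.126/(0.126−2.01)) = (15.95)^(-0.06688) = 0.8309.
C_{S,max} = 0.8309×4.49 = 3.73 mol/dm³.

3.73 mol/dm³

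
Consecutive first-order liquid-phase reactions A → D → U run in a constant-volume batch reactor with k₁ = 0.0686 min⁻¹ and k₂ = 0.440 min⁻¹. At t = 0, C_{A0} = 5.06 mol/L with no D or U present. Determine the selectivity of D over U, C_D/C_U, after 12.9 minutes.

0.148

Solving the coupled first-order balances gives C_D(t) = [k₁/(k₂−k₁)]·C_{A0}·(e^(−k₁t) − e^(−k₂t)).
e^(−k₁t) = e^(−0.0686×12.9) = e^(−0.8849) = 0.4127; e^(−k₂t) = e^(−5.676) = 0.003427.
C_D = 0.0686×5.06/(0.440−0.0686) × (0.4127−0.003427) = 0.9346×0.4093 = 0.3825 mol/L.
C_A = C_{A0}e^(−k₁t) = 2.088 mol/L, so C_U = C_{A0}−C_A−C_D = 2.589 mol/L; C_D/C_U = 0.148.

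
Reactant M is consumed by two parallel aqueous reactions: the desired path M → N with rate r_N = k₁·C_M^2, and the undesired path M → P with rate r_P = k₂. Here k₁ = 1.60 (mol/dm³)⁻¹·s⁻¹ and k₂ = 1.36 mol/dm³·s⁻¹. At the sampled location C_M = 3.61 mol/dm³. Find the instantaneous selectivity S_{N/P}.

15.3

S_{N/P} = r_N/r_P = (k₁·C_M^2)/(k₂) = (k₁/k₂)·C_M^2.
= (1.60×3.610^2) / (1.36) = 20.85/1.360 = 15.3.
Since the desired path is higher order in M, keeping C_M high (PFR or concentrated feed) favours N.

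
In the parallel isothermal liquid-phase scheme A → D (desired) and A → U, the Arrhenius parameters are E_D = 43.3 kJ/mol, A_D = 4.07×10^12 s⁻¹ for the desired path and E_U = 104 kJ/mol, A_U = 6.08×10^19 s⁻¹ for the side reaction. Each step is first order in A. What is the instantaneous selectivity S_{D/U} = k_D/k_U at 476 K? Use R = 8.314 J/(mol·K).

k_D/k_U = (A_D/A_U)·exp[−(E_D−E_U)/(RT)] = (A_D/A_U)·exp[(E_U−E_D)/(RT)].
(E_U−E_D)/(RT) = (104−43.3)×10³/(8.314×476) = 60700/3957 = 15.34.
k_D/k_U = (4.07×10^12/6.08×10^19)·exp(15.34) = 6.694×10^-8 × 4.584×10^6 = 0.307.

0.307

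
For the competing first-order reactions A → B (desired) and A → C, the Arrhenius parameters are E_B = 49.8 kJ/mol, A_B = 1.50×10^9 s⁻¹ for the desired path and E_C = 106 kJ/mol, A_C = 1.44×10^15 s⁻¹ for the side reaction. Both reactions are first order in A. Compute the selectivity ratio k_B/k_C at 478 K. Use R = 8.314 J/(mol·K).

1.44

With equal orders, S_{B/C} = k_B/k_C = (A_B/A_C)·exp[(E_C−E_B)/(RT)].
(E_C−E_B)/(RT) = (106−49.8)×10³/(8.314×478) = 56200/3974 = 14.14.
k_B/k_C = (1.50×10^9/1.44×10^15)·exp(14.14) = 1.042×10^-6 × 1.386×10^6 = 1.44.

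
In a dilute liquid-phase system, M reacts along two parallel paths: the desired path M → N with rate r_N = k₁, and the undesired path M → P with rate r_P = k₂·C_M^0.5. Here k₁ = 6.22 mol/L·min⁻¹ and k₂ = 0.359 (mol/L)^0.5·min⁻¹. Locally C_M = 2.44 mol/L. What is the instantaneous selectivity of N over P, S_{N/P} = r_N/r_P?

11.1

S_{N/P} = r_N/r_P = (k₁)/(k₂·C_M^0.5) = (k₁/k₂)·C_M^-0.5.
= (6.22) / (0.359×2.440^0.5) = 6.220/0.5608 = 11.1.
The undesired path is higher order in M, so low C_M (CSTR or dilute feed) favours N.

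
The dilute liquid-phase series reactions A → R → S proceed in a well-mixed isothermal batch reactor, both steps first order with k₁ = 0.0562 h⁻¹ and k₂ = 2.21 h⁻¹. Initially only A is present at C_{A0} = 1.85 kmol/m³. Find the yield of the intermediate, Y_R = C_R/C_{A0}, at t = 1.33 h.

0.0228

Solving the coupled first-order balances gives C_R(t) = [k₁/(k₂−k₁)]·C_{A0}·(e^(−k₁t) − e^(−k₂t)).
e^(−k₁t) = e^(−0.0562×1.33) = e^(−0.07475) = 0.9280; e^(−k₂t) = e^(−2.939) = 0.05290.
C_R = 0.0562×1.85/(2.21−0.0562) × (0.9280−0.05290) = 0.04827×0.8751 = 0.04224 kmol/m³.
Y_R = C_R/C_{A0} = 0.04224/1.85 = 0.0228.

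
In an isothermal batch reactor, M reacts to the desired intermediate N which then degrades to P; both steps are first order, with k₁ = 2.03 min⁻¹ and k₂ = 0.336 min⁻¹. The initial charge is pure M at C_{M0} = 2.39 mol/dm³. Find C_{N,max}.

For a first-order series the maximum intermediate yield is C_{N,max}/C_{M0} = (k₁/k₂)^[k₂/(k₂−k₁)].
= (2.03/0.336)^(0.336/(0.336−2.03)) = (6.042)^(-0.1983) = 0.6999.
C_{N,max} = 0.6999×2.39 = 1.67 mol/dm³.

1.67 mol/dm³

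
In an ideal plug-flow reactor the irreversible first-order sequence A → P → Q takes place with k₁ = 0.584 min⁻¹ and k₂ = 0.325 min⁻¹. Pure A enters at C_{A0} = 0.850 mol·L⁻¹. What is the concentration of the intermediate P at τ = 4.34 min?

Solving the coupled first-order balances gives C_P(τ) = [k₁/(k₂−k₁)]·C_{A0}·(e^(−k₁τ) − e^(−k₂τ)).
e^(−k₁τ) = e^(−0.584×4.34) = e^(−2.535) = 0.07930; e^(−k₂τ) = e^(−1.411) = 0.2440.
C_P = 0.584×0.850/(0.325−0.584) × (0.07930−0.2440) = (-1.917)×(-0.1647) = 0.3157 mol·L⁻¹.

0.316 mol·L⁻¹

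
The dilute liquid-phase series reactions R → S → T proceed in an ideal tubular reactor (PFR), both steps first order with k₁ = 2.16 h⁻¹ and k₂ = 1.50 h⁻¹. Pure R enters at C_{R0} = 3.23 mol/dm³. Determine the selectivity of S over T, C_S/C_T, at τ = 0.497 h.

1.94

For first-order series with pure R initially, C_S(τ) = k₁C_{R0}/(k₂−k₁)·(e^(−k₁τ) − e^(−k₂τ)).
e^(−k₁τ) = e^(−2.16×0.497) = e^(−1.074) = 0.3418; e^(−k₂τ) = e^(−0.7455) = 0.4745.
C_S = 2.16×3.23/(1.50−2.16) × (0.3418−0.4745) = (-10.57)×(-0.1327) = 1.403 mol/dm³.
C_R = C_{R0}e^(−k₁τ) = 1.104 mol/dm³, so C_T = C_{R0}−C_R−C_S = 0.7233 mol/dm³; C_S/C_T = 1.94.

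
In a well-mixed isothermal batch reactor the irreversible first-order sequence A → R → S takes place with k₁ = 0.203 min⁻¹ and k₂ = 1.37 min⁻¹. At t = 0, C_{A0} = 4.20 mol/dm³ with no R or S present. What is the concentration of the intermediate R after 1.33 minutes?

Solving the coupled first-order balances gives C_R(t) = [k₁/(k₂−k₁)]·C_{A0}·(e^(−k₁t) − e^(−k₂t)).
e^(−k₁t) = e^(−0.203×1.33) = e^(−0.2700) = 0.7634; e^(−k₂t) = e^(−1.822) = 0.1617.
C_R = 0.203×4.20/(1.37−0.203) × (0.7634−0.1617) = 0.7306×0.6017 = 0.4396 mol/dm³.

0.440 mol/dm³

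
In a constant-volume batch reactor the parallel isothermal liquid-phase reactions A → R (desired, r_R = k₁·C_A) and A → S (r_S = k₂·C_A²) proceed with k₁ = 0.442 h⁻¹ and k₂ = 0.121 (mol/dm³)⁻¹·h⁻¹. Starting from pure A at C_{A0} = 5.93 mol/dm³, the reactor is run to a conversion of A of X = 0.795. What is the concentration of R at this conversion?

C_A = C_{A0}(1−X) = 1.216 mol/dm³.
Along a PFR/batch, dC_R/dC_A = −r_R/(r_R+r_S) = −k₁/(k₁+k₂·C_A).
Integrating from C_{A0} to C_A: C_R = (0.442/0.121)·ln[(0.442+0.121·5.93)/(0.442+0.121·1.22)] = 3.653·ln(1.160/0.5891) = 2.474 mol/dm³.

2.47 mol/dm³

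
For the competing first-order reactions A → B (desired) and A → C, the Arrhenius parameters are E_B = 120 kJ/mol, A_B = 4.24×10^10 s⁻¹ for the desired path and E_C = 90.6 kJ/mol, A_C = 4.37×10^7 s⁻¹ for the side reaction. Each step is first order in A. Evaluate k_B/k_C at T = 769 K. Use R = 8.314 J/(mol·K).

9.77

With equal orders, S_{B/C} = k_B/k_C = (A_B/A_C)·exp[(E_C−E_B)/(RT)].
(E_C−E_B)/(RT) = (90.6−120)×10³/(8.314×769) = -29400/6393 = -4.598.
k_B/k_C = (4.24×10^10/4.37×10^7)·exp(-4.598) = 970.3 × 0.01007 = 9.77.
Since E_B > E_C, raising the temperature improves selectivity toward B.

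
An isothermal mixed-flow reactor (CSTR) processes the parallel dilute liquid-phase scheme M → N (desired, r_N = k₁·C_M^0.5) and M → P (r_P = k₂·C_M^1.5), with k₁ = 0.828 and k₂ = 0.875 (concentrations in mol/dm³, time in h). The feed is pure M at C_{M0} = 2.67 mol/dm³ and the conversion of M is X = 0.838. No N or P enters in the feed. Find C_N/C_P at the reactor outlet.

Exit C_M = C_{M0}(1−X) = 2.67×0.162 = 0.4325 mol/dm³.
In a CSTR the entire volume is at exit conditions, so r_N = 0.828×0.4325^0.5 = 0.5446 and r_P = 0.875×0.4325^1.5 = 0.2489.
Overall selectivity = C_N/C_P = r_Nτ/(r_Pτ) = r_N/r_P = 2.19.

2.19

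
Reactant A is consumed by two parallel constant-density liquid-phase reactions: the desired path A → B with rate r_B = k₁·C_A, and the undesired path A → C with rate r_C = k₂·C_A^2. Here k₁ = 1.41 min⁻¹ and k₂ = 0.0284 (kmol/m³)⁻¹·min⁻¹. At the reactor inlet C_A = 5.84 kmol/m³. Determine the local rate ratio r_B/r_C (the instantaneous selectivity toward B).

S_{B/C} = r_B/r_C = (k₁·C_A)/(k₂·C_A^2) = (k₁/k₂)·C_A⁻¹.
= (1.41×5.840) / (0.0284×5.840^2) = 8.234/0.9686 = 8.50.
The undesired path is higher order in A, so low C_A (CSTR or dilute feed) favours B.

8.50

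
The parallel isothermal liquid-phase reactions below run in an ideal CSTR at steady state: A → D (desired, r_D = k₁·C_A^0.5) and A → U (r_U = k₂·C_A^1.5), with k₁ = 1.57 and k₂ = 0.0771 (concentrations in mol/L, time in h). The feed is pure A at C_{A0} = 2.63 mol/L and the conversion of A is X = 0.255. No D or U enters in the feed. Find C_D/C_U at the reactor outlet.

10.4

Exit C_A = C_{A0}(1−X) = 2.63×0.745 = 1.959 mol/L.
In a CSTR the entire volume is at exit conditions, so r_D = 1.57×1.959^0.5 = 2.198 and r_U = 0.0771×1.959^1.5 = 0.2115.
Overall selectivity = C_D/C_U = r_Dτ/(r_Uτ) = r_D/r_U = 10.4.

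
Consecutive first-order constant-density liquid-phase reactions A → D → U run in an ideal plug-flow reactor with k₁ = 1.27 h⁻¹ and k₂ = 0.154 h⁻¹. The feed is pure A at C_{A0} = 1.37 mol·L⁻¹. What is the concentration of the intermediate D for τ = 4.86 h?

Solving the coupled first-order balances gives C_D(τ) = [k₁/(k₂−k₁)]·C_{A0}·(e^(−k₁τ) − e^(−k₂τ)).
e^(−k₁τ) = e^(−1.27×4.86) = e^(−6.172) = 0.002087; e^(−k₂τ) = e^(−0.7484) = 0.4731.
C_D = 1.27×1.37/(0.154−1.27) × (0.002087−0.4731) = (-1.559)×(-0.4710) = 0.7343 mol·L⁻¹.

0.734 mol·L⁻¹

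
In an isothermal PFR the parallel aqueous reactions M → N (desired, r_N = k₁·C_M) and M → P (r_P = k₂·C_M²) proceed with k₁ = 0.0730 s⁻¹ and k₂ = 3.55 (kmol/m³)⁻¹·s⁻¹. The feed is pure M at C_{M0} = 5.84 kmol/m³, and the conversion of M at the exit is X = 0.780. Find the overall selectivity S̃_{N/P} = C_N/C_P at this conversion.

C_M = C_{M0}(1−X) = 1.285 kmol/m³.
Along a PFR/batch, dC_N/dC_M = −r_N/(r_N+r_P) = −k₁/(k₁+k₂·C_M).
Integrating from C_{M0} to C_M: C_N = (0.0730/3.55)·ln[(0.0730+3.55·5.84)/(0.0730+3.55·1.28)] = 0.02056·ln(20.80/4.634) = 0.03088 kmol/m³.
C_P = (C_{M0}−C_M)−C_N = 4.524 kmol/m³; S̃_{N/P} = 0.03088/4.524 = 0.00683.

0.00683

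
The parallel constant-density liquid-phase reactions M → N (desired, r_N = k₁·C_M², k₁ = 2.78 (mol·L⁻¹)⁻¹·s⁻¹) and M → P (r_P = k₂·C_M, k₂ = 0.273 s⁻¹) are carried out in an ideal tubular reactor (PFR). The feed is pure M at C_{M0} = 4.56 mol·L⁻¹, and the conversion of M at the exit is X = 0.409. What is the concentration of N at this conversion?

1.81 mol·L⁻¹

C_M = C_{M0}(1−X) = 2.695 mol·L⁻¹.
Along a PFR/batch, dC_P/dC_M = −r_P/(r_N+r_P) = −k₂/(k₂+k₁·C_M).
Integrating from C_{M0} to C_M: C_P = (0.273/2.78)·ln[(0.273+2.78·4.56)/(0.273+2.78·2.69)] = 0.09820·ln(12.95/7.765) = 0.05023 mol·L⁻¹.
Then C_N = (C_{M0}−C_M) − C_P = 1.865 − 0.05023 = 1.815 mol·L⁻¹.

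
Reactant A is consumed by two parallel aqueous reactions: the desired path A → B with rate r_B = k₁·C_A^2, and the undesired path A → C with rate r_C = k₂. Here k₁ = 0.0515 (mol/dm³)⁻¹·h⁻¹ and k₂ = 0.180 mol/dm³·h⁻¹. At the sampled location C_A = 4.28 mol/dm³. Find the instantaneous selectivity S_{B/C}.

5.24

S_{B/C} = r_B/r_C = (k₁·C_A^2)/(k₂) = (k₁/k₂)·C_A^2.
= (0.0515×4.280^2) / (0.180) = 0.9434/0.1800 = 5.24.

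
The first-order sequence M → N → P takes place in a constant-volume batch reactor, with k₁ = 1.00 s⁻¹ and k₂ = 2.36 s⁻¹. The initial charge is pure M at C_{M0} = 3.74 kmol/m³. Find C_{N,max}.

0.843 kmol/m³

At the optimum, C_{N,max}/C_{M0} = (k₁/k₂)^[k₂/(k₂−k₁)].
= (1.00/2.36)^(2.36/(2.36−1.00)) = (0.4237)^(1.735) = 0.2254.
C_{N,max} = 0.2254×3.74 = 0.843 kmol/m³.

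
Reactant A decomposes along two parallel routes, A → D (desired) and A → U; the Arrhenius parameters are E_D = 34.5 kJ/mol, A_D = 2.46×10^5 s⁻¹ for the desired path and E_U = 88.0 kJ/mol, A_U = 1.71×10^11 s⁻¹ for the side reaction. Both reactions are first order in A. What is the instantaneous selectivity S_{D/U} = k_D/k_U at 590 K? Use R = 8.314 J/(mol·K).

0.0785

Since both paths have the same order in A, the concentration cancels and S_{D/U} = k_D/k_U = (A_D/A_U)·exp[(E_U−E_D)/(RT)].
(E_U−E_D)/(RT) = (88.0−34.5)×10³/(8.314×590) = 53500/4905 = 10.91.
k_D/k_U = (2.46×10^5/1.71×10^11)·exp(10.91) = 1.439×10^-6 × 54538 = 0.0785.
Since E_D < E_U, lowering the temperature improves selectivity toward D.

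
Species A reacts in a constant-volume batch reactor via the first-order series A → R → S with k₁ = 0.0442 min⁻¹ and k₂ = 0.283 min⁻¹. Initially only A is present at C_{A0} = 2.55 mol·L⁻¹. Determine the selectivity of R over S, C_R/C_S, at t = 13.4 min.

For first-order series with pure A initially, C_R(t) = k₁C_{A0}/(k₂−k₁)·(e^(−k₁t) − e^(−k₂t)).
e^(−k₁t) = e^(−0.0442×13.4) = e^(−0.5923) = 0.5531; e^(−k₂t) = e^(−3.792) = 0.02255.
C_R = 0.0442×2.55/(0.283−0.0442) × (0.5531−0.02255) = 0.4720×0.5305 = 0.2504 mol·L⁻¹.
C_A = C_{A0}e^(−k₁t) = 1.410 mol·L⁻¹, so C_S = C_{A0}−C_A−C_R = 0.8893 mol·L⁻¹; C_R/C_S = 0.282.

0.282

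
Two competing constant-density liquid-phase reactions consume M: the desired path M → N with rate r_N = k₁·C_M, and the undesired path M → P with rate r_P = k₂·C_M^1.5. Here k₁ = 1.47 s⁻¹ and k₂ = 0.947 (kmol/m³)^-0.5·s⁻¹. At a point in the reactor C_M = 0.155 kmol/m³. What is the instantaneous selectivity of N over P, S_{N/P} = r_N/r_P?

S_{N/P} = r_N/r_P = (k₁·C_M)/(k₂·C_M^1.5) = (k₁/k₂)·C_M^-0.5.
= (1.47×0.1550) / (0.947×0.1550^1.5) = 0.2278/0.05779 = 3.94.
The undesired path is higher order in M, so low C_M (CSTR or dilute feed) favours N.

3.94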